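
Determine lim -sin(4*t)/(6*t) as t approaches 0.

-2/3

Substitution gives 0/0.
Write it as (4/(-6))·sin(4t)/(4t); since sin(u)/u → 1, the limit is -2/3.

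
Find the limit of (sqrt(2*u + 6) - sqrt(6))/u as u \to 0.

√(6)/6

Substitution gives 0/0. Multiply numerator and denominator by the conjugate √(6 + 2u) + √6.
The numerator becomes (6 + 2u) − 6 = 2u, so the expression simplifies to 2/(√(6 + 2u) + √6).
Letting u → 0 gives 2/(2√6) = √(6)/6.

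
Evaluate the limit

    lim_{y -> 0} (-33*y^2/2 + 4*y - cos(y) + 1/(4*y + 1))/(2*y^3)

-32

Substitution gives 0/0 (the numerator vanishes to order 3).
Expand each term to order y^3: the coefficient of y^3 in −cos(y) is 0 and in 1/(1 + 4y) is -64.
Lower-order terms cancel with the polynomial part, so the numerator is (-64)·y^3 + o(y^3), and the limit is (-64)/(2) = -32.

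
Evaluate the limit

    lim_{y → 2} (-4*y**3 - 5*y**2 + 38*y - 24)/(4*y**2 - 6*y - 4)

Since y = 2 makes numerator and denominator zero, (y - 2) divides both.
Cancelling it gives (-4*y^2 - 13*y + 12)/(4*y + 2); now plug in y = 2 to get -3.

-3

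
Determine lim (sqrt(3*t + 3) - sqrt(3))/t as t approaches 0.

Substitution gives 0/0. Multiply numerator and denominator by the conjugate √(3 + 3t) + √3.
The numerator becomes (3 + 3t) − 3 = 3t, so the expression simplifies to 3/(√(3 + 3t) + √3).
Letting t → 0 gives 3/(2√3) = √(3)/2.

√(3)/2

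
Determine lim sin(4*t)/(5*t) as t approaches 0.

Substitution gives 0/0.
Write it as (4/5)·sin(4t)/(4t); since sin(u)/u → 1, the limit is 4/5.

4/5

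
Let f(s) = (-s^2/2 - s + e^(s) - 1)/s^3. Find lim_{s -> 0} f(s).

Direct substitution gives 0/0.
Apply L'Hôpital: lim (-s + e^(s) - 1)/(3*s^2), still 0/0.
Apply L'Hôpital: lim (e^(s) - 1)/(6*s), still 0/0.
After 3 applications of L'Hôpital's rule the quotient is (e^(s))/(6); substituting s = 0 gives 1/6.

1/6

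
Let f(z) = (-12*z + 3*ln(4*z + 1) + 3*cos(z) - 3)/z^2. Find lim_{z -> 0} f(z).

Substitution gives 0/0; apply L'Hôpital's rule 2 times.
After differentiating numerator and denominator 2 times the quotient is (-3*cos(z) - 48/(4*z + 1)^2)/(2); at z = 0 this is -51/2.

-51/2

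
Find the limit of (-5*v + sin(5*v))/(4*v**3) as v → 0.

Direct substitution gives 0/0.
Apply L'Hôpital: lim (5*cos(5*v) - 5)/(12*v^2), still 0/0.
Apply L'Hôpital: lim (-25*sin(5*v))/(24*v), still 0/0.
After 3 applications of L'Hôpital's rule the quotient is (-125*cos(5*v))/(24); substituting v = 0 gives -125/24.

-125/24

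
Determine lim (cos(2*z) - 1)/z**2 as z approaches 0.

Direct substitution gives 0/0.
Apply L'Hôpital: lim (-2*sin(2*z))/(2*z), still 0/0.
After 2 applications of L'Hôpital's rule the quotient is (-4*cos(2*z))/(2); substituting z = 0 gives -2.

-2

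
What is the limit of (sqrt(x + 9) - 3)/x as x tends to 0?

1/6

A 0/0 form; rationalise with √(9 + x) + √9. This collapses the numerator to x, leaving 1/(√(9 + x) + √9) → 1/(2√9) = 1/6.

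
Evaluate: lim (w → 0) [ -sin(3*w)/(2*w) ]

Substitution gives 0/0.
Write it as (3/(-2))·sin(3w)/(3w); since sin(u)/u → 1, the limit is -3/2.

-3/2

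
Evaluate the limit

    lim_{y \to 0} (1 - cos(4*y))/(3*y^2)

Substitution gives 0/0.
Use (1 − cos u)/u² → 1/2 with u = 4y: the limit is 4²/(2·3) = 8/3.

8/3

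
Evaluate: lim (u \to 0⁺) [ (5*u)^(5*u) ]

Base → 0⁺ and exponent → 0⁺: a 0^0 form.
Take logs: 5u·ln(5u). This is 0·(−∞); rewriting as ln(5u)/(1/(5u)) and applying L'Hôpital gives 0.
Hence the limit is e^0 = 1.

1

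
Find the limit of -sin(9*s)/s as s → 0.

Substitution gives 0/0.
Write it as (9/(-1))·sin(9s)/(9s); since sin(u)/u → 1, the limit is -9.

-9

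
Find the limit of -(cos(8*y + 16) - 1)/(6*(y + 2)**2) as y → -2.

16/3

Direct substitution gives 0/0.
Apply L'Hôpital: lim (-8*sin(8*y + 16))/(-12*y - 24), still 0/0.
After 2 applications of L'Hôpital's rule the quotient is (-64*cos(8*y + 16))/(-12); substituting y = -2 gives 16/3.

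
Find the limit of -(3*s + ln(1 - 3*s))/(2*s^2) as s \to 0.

Direct substitution gives 0/0.
Apply L'Hôpital: lim (3 - 3/(1 - 3*s))/(-4*s), still 0/0.
After 2 applications of L'Hôpital's rule the quotient is (-9/(1 - 3*s)^2)/(-4); substituting s = 0 gives 9/4.

9/4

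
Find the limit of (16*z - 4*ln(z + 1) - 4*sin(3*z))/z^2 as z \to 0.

Substitution gives 0/0; apply L'Hôpital's rule 2 times.
After differentiating numerator and denominator 2 times the quotient is (36*sin(3*z) + 4/(z + 1)^2)/(2); at z = 0 this is 2.

2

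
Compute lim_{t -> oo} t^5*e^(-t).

Write as t^5/e^{1t}, an ∞/∞ form.
Exponential growth dominates any polynomial, so repeated L'Hôpital (or the standard result) gives 0.

0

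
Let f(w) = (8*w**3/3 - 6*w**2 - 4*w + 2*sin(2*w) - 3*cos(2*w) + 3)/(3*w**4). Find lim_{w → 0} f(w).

-2/3

Substitution gives 0/0; apply L'Hôpital's rule 4 times.
After differentiating numerator and denominator 4 times the quotient is (32*sin(2*w) - 48*cos(2*w))/(72); at w = 0 this is -2/3.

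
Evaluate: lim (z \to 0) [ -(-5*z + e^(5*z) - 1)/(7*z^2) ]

Direct substitution gives 0/0.
Apply L'Hôpital: lim (5*e^(5*z) - 5)/(-14*z), still 0/0.
After 2 applications of L'Hôpital's rule the quotient is (25*e^(5*z))/(-14); substituting z = 0 gives -25/14.

-25/14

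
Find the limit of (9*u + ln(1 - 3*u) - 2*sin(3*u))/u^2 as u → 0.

Substitution gives 0/0; apply L'Hôpital's rule 2 times.
After differentiating numerator and denominator 2 times the quotient is (18*sin(3*u) - 9/(3*u - 1)^2)/(2); at u = 0 this is -9/2.

-9/2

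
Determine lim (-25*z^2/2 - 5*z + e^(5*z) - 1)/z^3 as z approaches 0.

Direct substitution gives 0/0.
Apply L'Hôpital: lim (-25*z + 5*e^(5*z) - 5)/(3*z^2), still 0/0.
Apply L'Hôpital: lim (25*e^(5*z) - 25)/(6*z), still 0/0.
After 3 applications of L'Hôpital's rule the quotient is (125*e^(5*z))/(6); substituting z = 0 gives 125/6.

125/6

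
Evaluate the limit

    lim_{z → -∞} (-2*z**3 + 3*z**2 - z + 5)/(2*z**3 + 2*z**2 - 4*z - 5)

-1

Numerator and denominator both have degree 3.
Dividing every term by z^3, all lower-order terms vanish and the limit is the ratio of leading coefficients, -2/(2) = -1.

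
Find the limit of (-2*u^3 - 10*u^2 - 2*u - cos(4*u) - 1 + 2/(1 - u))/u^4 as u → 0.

-26/3

Substitution gives 0/0; apply L'Hôpital's rule 4 times.
After differentiating numerator and denominator 4 times the quotient is (-256*cos(4*u) - 48/(u - 1)^5)/(24); at u = 0 this is -26/3.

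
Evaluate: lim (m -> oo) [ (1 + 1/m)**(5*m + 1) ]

e^(5)

The base → 1 and the exponent → ∞: a 1^∞ form.
Take logarithms: (5m + 1)·ln(1 + 1/m). Since ln(1+u) ~ u for small u, this behaves like (5m)·(1/m) → 5.
So the limit is e^(5).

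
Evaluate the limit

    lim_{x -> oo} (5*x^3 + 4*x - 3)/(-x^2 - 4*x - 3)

-∞

The numerator has higher degree (3 > 2); the quotient behaves like (5/(-1))·x^1 for large |x|.
As x → +∞ this diverges to -∞.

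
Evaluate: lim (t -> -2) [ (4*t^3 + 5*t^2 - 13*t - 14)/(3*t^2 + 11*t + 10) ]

-15

Direct substitution gives 0/0, so factor. Both numerator and denominator have (t + 2) as a factor.
After cancelling, the expression reduces to (4*t^2 - 3*t - 7)/(3*t + 5).
Substituting t = -2 gives -15.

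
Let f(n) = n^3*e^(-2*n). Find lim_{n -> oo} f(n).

Write as n^3/e^{2n}, an ∞/∞ form.
Exponential growth dominates any polynomial, so repeated L'Hôpital (or the standard result) gives 0.

0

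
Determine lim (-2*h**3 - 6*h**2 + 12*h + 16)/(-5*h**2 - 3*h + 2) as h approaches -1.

18/7

At h = -1 both the top and bottom vanish — a removable singularity. Factoring out (h + 1) from each leaves (-2*h^2 - 4*h + 16)/(2 - 5*h), which at h = -1 equals 18/7.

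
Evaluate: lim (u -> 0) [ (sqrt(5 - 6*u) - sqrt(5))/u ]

A 0/0 form; rationalise with √(5 - 6u) + √5. This collapses the numerator to -6u, leaving -6/(√(5 - 6u) + √5) → -6/(2√5) = -3*√(5)/5.

-3*√(5)/5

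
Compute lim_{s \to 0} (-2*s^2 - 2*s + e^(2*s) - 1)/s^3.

4/3

Direct substitution gives 0/0.
Apply L'Hôpital: lim (-4*s + 2*e^(2*s) - 2)/(3*s^2), still 0/0.
Apply L'Hôpital: lim (4*e^(2*s) - 4)/(6*s), still 0/0.
After 3 applications of L'Hôpital's rule the quotient is (8*e^(2*s))/(6); substituting s = 0 gives 4/3.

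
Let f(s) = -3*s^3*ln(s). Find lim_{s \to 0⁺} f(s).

This is a 0·(−∞) form. Rewrite as -3·ln(s) / s^(−3) and apply L'Hôpital:
the derivative quotient is -3·(1/s) / (−3·s^(−4)) = (3/3)·s^3 → 0.

0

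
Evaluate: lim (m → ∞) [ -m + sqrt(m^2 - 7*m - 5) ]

This has the form ∞ − ∞. Multiply and divide by the conjugate √(m^2 - 7*m - 5) + m.
That gives (-7m - 5) / (√(m^2 - 7*m - 5) + m).
Divide numerator and denominator by m: the limit is -7/(2·1) = -7/2.

-7/2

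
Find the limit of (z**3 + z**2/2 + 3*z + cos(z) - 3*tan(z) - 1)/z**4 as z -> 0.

1/24

Substitution gives 0/0; apply L'Hôpital's rule 4 times.
After differentiating numerator and denominator 4 times the quotient is (cos(z) - 72*tan(z)^5 - 120*tan(z)^3 - 48*tan(z))/(24); at z = 0 this is 1/24.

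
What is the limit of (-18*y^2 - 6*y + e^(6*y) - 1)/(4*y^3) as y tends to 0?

Direct substitution gives 0/0.
Apply L'Hôpital: lim (-36*y + 6*e^(6*y) - 6)/(12*y^2), still 0/0.
Apply L'Hôpital: lim (36*e^(6*y) - 36)/(24*y), still 0/0.
After 3 applications of L'Hôpital's rule the quotient is (216*e^(6*y))/(24); substituting y = 0 gives 9.

9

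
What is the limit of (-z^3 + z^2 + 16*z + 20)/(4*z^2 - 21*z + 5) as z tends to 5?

Since z = 5 makes numerator and denominator zero, (z - 5) divides both.
Cancelling it gives (-z^2 - 4*z - 4)/(4*z - 1); now plug in z = 5 to get -49/19.

-49/19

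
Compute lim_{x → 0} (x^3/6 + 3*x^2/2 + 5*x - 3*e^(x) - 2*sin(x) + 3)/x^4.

Substitution gives 0/0 (the numerator vanishes to order 4).
Expand each term to order x^4: the coefficient of x^4 in -3·e^(x) is -1/8 and in -2·sin(x) is 0.
Lower-order terms cancel with the polynomial part, so the numerator is (-1/8)·x^4 + o(x^4), and the limit is (-1/8)/(1) = -1/8.

-1/8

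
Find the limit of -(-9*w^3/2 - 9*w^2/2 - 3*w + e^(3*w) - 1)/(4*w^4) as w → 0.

Direct substitution gives 0/0.
Apply L'Hôpital: lim (-27*w^2/2 - 9*w + 3*e^(3*w) - 3)/(-16*w^3), still 0/0.
Apply L'Hôpital: lim (-27*w + 9*e^(3*w) - 9)/(-48*w^2), still 0/0.
Apply L'Hôpital: lim (27*e^(3*w) - 27)/(-96*w), still 0/0.
After 4 applications of L'Hôpital's rule the quotient is (81*e^(3*w))/(-96); substituting w = 0 gives -27/32.

-27/32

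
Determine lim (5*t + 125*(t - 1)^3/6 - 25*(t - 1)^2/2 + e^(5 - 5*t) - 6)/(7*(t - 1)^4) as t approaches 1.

625/168

Direct substitution gives 0/0.
Apply L'Hôpital: lim (-25*t + 125*(t - 1)^2/2 - 5*e^(5 - 5*t) + 30)/(28*(t - 1)^3), still 0/0.
Apply L'Hôpital: lim (125*t + 25*e^(5 - 5*t) - 150)/(84*(t - 1)^2), still 0/0.
Apply L'Hôpital: lim (125 - 125*e^(5 - 5*t))/(168*t - 168), still 0/0.
After 4 applications of L'Hôpital's rule the quotient is (625*e^(5 - 5*t))/(168); substituting t = 1 gives 625/168.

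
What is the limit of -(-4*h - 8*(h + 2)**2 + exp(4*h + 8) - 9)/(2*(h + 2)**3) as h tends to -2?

-16/3

Direct substitution gives 0/0.
Apply L'Hôpital: lim (-16*h + 4*e^(4*h + 8) - 36)/(-6*(h + 2)^2), still 0/0.
Apply L'Hôpital: lim (16*e^(4*h + 8) - 16)/(-12*h - 24), still 0/0.
After 3 applications of L'Hôpital's rule the quotient is (64*e^(4*h + 8))/(-12); substituting h = -2 gives -16/3.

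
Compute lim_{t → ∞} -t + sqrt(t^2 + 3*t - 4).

An ∞ − ∞ form. Rationalising with the conjugate, the difference becomes (3t - 4) / (√(t^2 + 3*t - 4) + t).
For large t the denominator behaves like 2·t, so the quotient tends to 3/2 = 3/2.

3/2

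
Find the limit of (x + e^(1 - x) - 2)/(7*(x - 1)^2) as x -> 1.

1/14

Direct substitution gives 0/0.
Apply L'Hôpital: lim (1 - e^(1 - x))/(14*x - 14), still 0/0.
After 2 applications of L'Hôpital's rule the quotient is (e^(1 - x))/(14); substituting x = 1 gives 1/14.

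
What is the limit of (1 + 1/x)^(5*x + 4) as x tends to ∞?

Write it as [(1 + 1/x)^x]^(5) · (1 + 1/x)^(4). The bracketed term tends to e^(1) and the second factor to 1, so the limit is e^(5).

e^(5)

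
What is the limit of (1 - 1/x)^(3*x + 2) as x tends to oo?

e^(-3)

The base → 1 and the exponent → ∞: a 1^∞ form.
Take logarithms: (3x + 2)·ln(1 - 1/x). Since ln(1+u) ~ u for small u, this behaves like (3x)·(-1/x) → -3.
So the limit is e^(-3).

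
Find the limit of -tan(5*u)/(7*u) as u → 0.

Substitution gives 0/0.
Since tan(θ)/θ → 1 as θ → 0, tan(5u)/(5u) → 1 and the limit is 5/(-7) = -5/7.

-5/7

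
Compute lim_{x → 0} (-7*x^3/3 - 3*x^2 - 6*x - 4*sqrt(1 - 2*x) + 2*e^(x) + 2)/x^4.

Substitution gives 0/0 (the numerator vanishes to order 4).
Expand each term to order x^4: the coefficient of x^4 in 2·e^(x) is 1/12 and in -4·√(1 - 2x) is 5/2.
Lower-order terms cancel with the polynomial part, so the numerator is (31/12)·x^4 + o(x^4), and the limit is (31/12)/(1) = 31/12.

31/12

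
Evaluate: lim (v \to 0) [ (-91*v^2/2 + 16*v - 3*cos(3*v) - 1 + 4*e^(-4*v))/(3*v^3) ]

Substitution gives 0/0; apply L'Hôpital's rule 3 times.
After differentiating numerator and denominator 3 times the quotient is (-81*sin(3*v) - 256*e^(-4*v))/(18); at v = 0 this is -128/9.

-128/9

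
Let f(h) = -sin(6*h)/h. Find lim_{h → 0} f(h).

Substitution gives 0/0.
Write it as (6/(-1))·sin(6h)/(6h); since sin(u)/u → 1, the limit is -6.

-6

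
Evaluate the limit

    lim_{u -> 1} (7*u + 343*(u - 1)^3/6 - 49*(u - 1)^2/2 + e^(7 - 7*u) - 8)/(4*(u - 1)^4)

2401/96

Direct substitution gives 0/0.
Apply L'Hôpital: lim (-49*u + 343*(u - 1)^2/2 - 7*e^(7 - 7*u) + 56)/(16*(u - 1)^3), still 0/0.
Apply L'Hôpital: lim (343*u + 49*e^(7 - 7*u) - 392)/(48*(u - 1)^2), still 0/0.
Apply L'Hôpital: lim (343 - 343*e^(7 - 7*u))/(96*u - 96), still 0/0.
After 4 applications of L'Hôpital's rule the quotient is (2401*e^(7 - 7*u))/(96); substituting u = 1 gives 2401/96.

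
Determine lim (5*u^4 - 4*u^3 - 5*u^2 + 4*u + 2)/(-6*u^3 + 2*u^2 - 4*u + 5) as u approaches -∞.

∞

The numerator has higher degree (4 > 3); the quotient behaves like (5/(-6))·u^1 for large |u|.
As u → −∞ this diverges to ∞.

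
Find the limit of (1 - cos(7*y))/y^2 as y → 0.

49/2

Substitution gives 0/0.
Use (1 − cos u)/u² → 1/2 with u = 7y: the limit is 7²/(2·1) = 49/2.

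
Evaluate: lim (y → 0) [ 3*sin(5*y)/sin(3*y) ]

5

Substitution gives 0/0.
Divide numerator and denominator by y: sin(5y)/y → 5 and sin(3y)/y → 3, so the limit is 3·5/3 = 5.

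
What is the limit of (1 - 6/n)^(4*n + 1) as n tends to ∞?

e^(-24)

Let L be the limit and take ln: ln L = lim (4n + 1)·ln(1 - 6/n) = lim (4n + 1)·(-6/n + O(1/n²)) = -24.
Hence L = e^(-24).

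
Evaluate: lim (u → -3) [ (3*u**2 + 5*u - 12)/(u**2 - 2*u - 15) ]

13/8

Direct substitution gives 0/0, so factor. Both numerator and denominator have (u + 3) as a factor.
After cancelling, the expression reduces to (3*u - 4)/(u - 5).
Substituting u = -3 gives 13/8.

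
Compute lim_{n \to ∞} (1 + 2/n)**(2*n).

e^(4)

Write it as [(1 + 2/n)^n]^(2) · (1 + 2/n)^(0). The bracketed term tends to e^(2) and the second factor to 1, so the limit is e^(4).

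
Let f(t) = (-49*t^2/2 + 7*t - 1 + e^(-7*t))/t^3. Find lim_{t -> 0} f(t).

-343/6

Direct substitution gives 0/0.
Apply L'Hôpital: lim (-49*t + 7 - 7*e^(-7*t))/(3*t^2), still 0/0.
Apply L'Hôpital: lim (-49 + 49*e^(-7*t))/(6*t), still 0/0.
After 3 applications of L'Hôpital's rule the quotient is (-343*e^(-7*t))/(6); substituting t = 0 gives -343/6.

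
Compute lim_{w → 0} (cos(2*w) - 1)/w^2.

-2

Direct substitution gives 0/0.
Apply L'Hôpital: lim (-2*sin(2*w))/(2*w), still 0/0.
After 2 applications of L'Hôpital's rule the quotient is (-4*cos(2*w))/(2); substituting w = 0 gives -2.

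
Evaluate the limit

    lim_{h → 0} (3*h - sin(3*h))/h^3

Direct substitution gives 0/0.
Apply L'Hôpital: lim (3 - 3*cos(3*h))/(3*h^2), still 0/0.
Apply L'Hôpital: lim (9*sin(3*h))/(6*h), still 0/0.
After 3 applications of L'Hôpital's rule the quotient is (27*cos(3*h))/(6); substituting h = 0 gives 9/2.

9/2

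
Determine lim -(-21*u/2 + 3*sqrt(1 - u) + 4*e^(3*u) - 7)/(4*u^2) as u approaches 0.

-141/32

Substitution gives 0/0 (the numerator vanishes to order 2).
Expand each term to order u^2: the coefficient of u^2 in 3·√(1 - u) is -3/8 and in 4·e^(3u) is 18.
Lower-order terms cancel with the polynomial part, so the numerator is (141/8)·u^2 + o(u^2), and the limit is (141/8)/(-4) = -141/32.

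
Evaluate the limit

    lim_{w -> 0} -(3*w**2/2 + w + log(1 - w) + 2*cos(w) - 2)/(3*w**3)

Substitution gives 0/0 (the numerator vanishes to order 3).
Expand each term to order w^3: the coefficient of w^3 in 2·cos(w) is 0 and in ln(1 - w) is -1/3.
Lower-order terms cancel with the polynomial part, so the numerator is (-1/3)·w^3 + o(w^3), and the limit is (-1/3)/(-3) = 1/9.

1/9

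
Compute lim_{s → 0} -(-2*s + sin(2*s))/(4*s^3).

1/3

Direct substitution gives 0/0.
Apply L'Hôpital: lim (2*cos(2*s) - 2)/(-12*s^2), still 0/0.
Apply L'Hôpital: lim (-4*sin(2*s))/(-24*s), still 0/0.
After 3 applications of L'Hôpital's rule the quotient is (-8*cos(2*s))/(-24); substituting s = 0 gives 1/3.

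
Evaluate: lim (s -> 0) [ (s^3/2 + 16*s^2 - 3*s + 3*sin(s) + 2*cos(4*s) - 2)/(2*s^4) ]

32/3

Substitution gives 0/0 (the numerator vanishes to order 4).
Expand each term to order s^4: the coefficient of s^4 in 3·sin(s) is 0 and in 2·cos(4s) is 64/3.
Lower-order terms cancel with the polynomial part, so the numerator is (64/3)·s^4 + o(s^4), and the limit is (64/3)/(2) = 32/3.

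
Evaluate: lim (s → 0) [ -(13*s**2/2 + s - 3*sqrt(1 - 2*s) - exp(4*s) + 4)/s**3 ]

Substitution gives 0/0 (the numerator vanishes to order 3).
Expand each term to order s^3: the coefficient of s^3 in -3·√(1 - 2s) is 3/2 and in −e^(4s) is -32/3.
Lower-order terms cancel with the polynomial part, so the numerator is (-55/6)·s^3 + o(s^3), and the limit is (-55/6)/(-1) = 55/6.

55/6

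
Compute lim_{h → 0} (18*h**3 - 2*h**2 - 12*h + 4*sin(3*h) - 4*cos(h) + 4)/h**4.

-1/6

Substitution gives 0/0; apply L'Hôpital's rule 4 times.
After differentiating numerator and denominator 4 times the quotient is (324*sin(3*h) - 4*cos(h))/(24); at h = 0 this is -1/6.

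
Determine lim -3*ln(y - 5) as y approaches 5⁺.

∞

As y → 5⁺, y - 5 → 0⁺ and ln(y - 5) → −∞.
Multiplying by -3 gives ∞.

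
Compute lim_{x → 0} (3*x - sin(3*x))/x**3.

Direct substitution gives 0/0.
Apply L'Hôpital: lim (3 - 3*cos(3*x))/(3*x^2), still 0/0.
Apply L'Hôpital: lim (9*sin(3*x))/(6*x), still 0/0.
After 3 applications of L'Hôpital's rule the quotient is (27*cos(3*x))/(6); substituting x = 0 gives 9/2.

9/2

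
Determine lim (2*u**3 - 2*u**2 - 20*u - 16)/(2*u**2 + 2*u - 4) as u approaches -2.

Since u = -2 makes numerator and denominator zero, (u + 2) divides both.
Cancelling it gives (2*u^2 - 6*u - 8)/(2*u - 2); now plug in u = -2 to get -2.

-2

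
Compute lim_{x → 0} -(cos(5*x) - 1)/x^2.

Direct substitution gives 0/0.
Apply L'Hôpital: lim (-5*sin(5*x))/(-2*x), still 0/0.
After 2 applications of L'Hôpital's rule the quotient is (-25*cos(5*x))/(-2); substituting x = 0 gives 25/2.

25/2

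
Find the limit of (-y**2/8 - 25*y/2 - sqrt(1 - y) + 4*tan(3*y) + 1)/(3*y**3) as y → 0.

577/48

Substitution gives 0/0; apply L'Hôpital's rule 3 times.
After differentiating numerator and denominator 3 times the quotient is (648*tan(3*y)^2/cos(3*y)^2 + 216/cos(3*y)^2 + 3/(8*(1 - y)^(5/2)))/(18); at y = 0 this is 577/48.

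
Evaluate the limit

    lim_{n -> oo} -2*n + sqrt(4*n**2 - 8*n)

-2

This has the form ∞ − ∞. Multiply and divide by the conjugate √(4*n^2 - 8*n) + 2n.
That gives (-8n) / (√(4*n^2 - 8*n) + 2n).
Divide numerator and denominator by n: the limit is -8/(2·2) = -2.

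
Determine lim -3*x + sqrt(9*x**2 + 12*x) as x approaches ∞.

2

This has the form ∞ − ∞. Multiply and divide by the conjugate √(9*x^2 + 12*x) + 3x.
That gives (12x) / (√(9*x^2 + 12*x) + 3x).
Divide numerator and denominator by x: the limit is 12/(2·3) = 2.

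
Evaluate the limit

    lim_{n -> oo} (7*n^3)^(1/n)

Base → ∞ and exponent → 0: an ∞^0 form.
Take logs: (1/n)·ln(7·n^3) = (ln 7 + 3·ln n)/n → 0.
So the limit is e^0 = 1.

1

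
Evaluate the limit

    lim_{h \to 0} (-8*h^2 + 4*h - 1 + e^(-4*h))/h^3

Direct substitution gives 0/0.
Apply L'Hôpital: lim (-16*h + 4 - 4*e^(-4*h))/(3*h^2), still 0/0.
Apply L'Hôpital: lim (-16 + 16*e^(-4*h))/(6*h), still 0/0.
After 3 applications of L'Hôpital's rule the quotient is (-64*e^(-4*h))/(6); substituting h = 0 gives -32/3.

-32/3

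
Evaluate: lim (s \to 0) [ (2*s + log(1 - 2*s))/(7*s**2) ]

-2/7

Direct substitution gives 0/0.
Apply L'Hôpital: lim (2 - 2/(1 - 2*s))/(14*s), still 0/0.
After 2 applications of L'Hôpital's rule the quotient is (-4/(1 - 2*s)^2)/(14); substituting s = 0 gives -2/7.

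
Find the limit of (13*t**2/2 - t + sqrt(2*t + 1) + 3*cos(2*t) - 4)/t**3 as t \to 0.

Substitution gives 0/0; apply L'Hôpital's rule 3 times.
After differentiating numerator and denominator 3 times the quotient is (24*sin(2*t) + 3/(2*t + 1)^(5/2))/(6); at t = 0 this is 1/2.

1/2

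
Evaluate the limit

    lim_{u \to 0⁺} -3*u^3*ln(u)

This is a 0·(−∞) form. Rewrite as -3·ln(u) / u^(−3) and apply L'Hôpital:
the derivative quotient is -3·(1/u) / (−3·u^(−4)) = (3/3)·u^3 → 0.

0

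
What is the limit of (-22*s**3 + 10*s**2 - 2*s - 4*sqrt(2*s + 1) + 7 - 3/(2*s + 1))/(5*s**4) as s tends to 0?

Substitution gives 0/0 (the numerator vanishes to order 4).
Expand each term to order s^4: the coefficient of s^4 in -3·1/(1 + 2s) is -48 and in -4·√(1 + 2s) is 5/2.
Lower-order terms cancel with the polynomial part, so the numerator is (-91/2)·s^4 + o(s^4), and the limit is (-91/2)/(5) = -91/10.

-91/10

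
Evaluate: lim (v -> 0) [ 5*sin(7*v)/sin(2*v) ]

35/2

Substitution gives 0/0.
Divide numerator and denominator by v: sin(7v)/v → 7 and sin(2v)/v → 2, so the limit is 5·7/2 = 35/2.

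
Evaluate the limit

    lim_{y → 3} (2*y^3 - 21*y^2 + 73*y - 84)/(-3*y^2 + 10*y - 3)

-1/8

Since y = 3 makes numerator and denominator zero, (y - 3) divides both.
Cancelling it gives (2*y^2 - 15*y + 28)/(1 - 3*y); now plug in y = 3 to get -1/8.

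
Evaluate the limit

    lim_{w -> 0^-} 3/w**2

As w → 0⁻, (w) → 0⁻, so (w)^2 → 0⁺ and 3/(w)^2 → ∞.

∞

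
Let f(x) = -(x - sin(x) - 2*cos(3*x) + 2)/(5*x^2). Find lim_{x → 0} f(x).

Substitution gives 0/0 (the numerator vanishes to order 2).
Expand each term to order x^2: the coefficient of x^2 in −sin(x) is 0 and in -2·cos(3x) is 9.
Lower-order terms cancel with the polynomial part, so the numerator is (9)·x^2 + o(x^2), and the limit is (9)/(-5) = -9/5.

-9/5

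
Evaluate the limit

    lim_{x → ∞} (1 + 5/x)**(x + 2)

Write it as [(1 + 5/x)^x]^(1) · (1 + 5/x)^(2). The bracketed term tends to e^(5) and the second factor to 1, so the limit is e^(5).

e^(5)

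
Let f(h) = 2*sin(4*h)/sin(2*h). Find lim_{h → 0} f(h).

Substitution gives 0/0.
Divide numerator and denominator by h: sin(4h)/h → 4 and sin(2h)/h → 2, so the limit is 2·4/2 = 4.

4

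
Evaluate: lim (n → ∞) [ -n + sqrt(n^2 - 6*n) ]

This has the form ∞ − ∞. Multiply and divide by the conjugate √(n^2 - 6*n) + n.
That gives (-6n) / (√(n^2 - 6*n) + n).
Divide numerator and denominator by n: the limit is -6/(2·1) = -3.

-3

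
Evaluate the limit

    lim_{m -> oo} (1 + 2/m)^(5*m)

e^(10)

The base → 1 and the exponent → ∞: a 1^∞ form.
Take logarithms: (5m)·ln(1 + 2/m). Since ln(1+u) ~ u for small u, this behaves like (5m)·(2/m) → 10.
So the limit is e^(10).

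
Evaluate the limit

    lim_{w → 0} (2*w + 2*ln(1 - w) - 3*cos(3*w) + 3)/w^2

Substitution gives 0/0 (the numerator vanishes to order 2).
Expand each term to order w^2: the coefficient of w^2 in -3·cos(3w) is 27/2 and in 2·ln(1 - w) is -1.
Lower-order terms cancel with the polynomial part, so the numerator is (25/2)·w^2 + o(w^2), and the limit is (25/2)/(1) = 25/2.

25/2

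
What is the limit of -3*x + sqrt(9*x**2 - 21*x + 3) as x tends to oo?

-7/2

This has the form ∞ − ∞. Multiply and divide by the conjugate √(9*x^2 - 21*x + 3) + 3x.
That gives (-21x + 3) / (√(9*x^2 - 21*x + 3) + 3x).
Divide numerator and denominator by x: the limit is -21/(2·3) = -7/2.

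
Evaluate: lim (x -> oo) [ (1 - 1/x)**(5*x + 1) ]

e^(-5)

Write it as [(1 - 1/x)^x]^(5) · (1 - 1/x)^(1). The bracketed term tends to e^(-1) and the second factor to 1, so the limit is e^(-5).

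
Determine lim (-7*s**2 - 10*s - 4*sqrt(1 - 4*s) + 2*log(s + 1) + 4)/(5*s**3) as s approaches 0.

Substitution gives 0/0; apply L'Hôpital's rule 3 times.
After differentiating numerator and denominator 3 times the quotient is (4/(s + 1)^3 + 96/(1 - 4*s)^(5/2))/(30); at s = 0 this is 10/3.

10/3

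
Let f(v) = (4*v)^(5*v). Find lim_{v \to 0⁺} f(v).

Base → 0⁺ and exponent → 0⁺: a 0^0 form.
Take logs: 5v·ln(4v). This is 0·(−∞); rewriting as ln(4v)/(1/(5v)) and applying L'Hôpital gives 0.
Hence the limit is e^0 = 1.

1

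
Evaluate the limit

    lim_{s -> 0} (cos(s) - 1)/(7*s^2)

-1/14

Direct substitution gives 0/0.
Apply L'Hôpital: lim (-sin(s))/(14*s), still 0/0.
After 2 applications of L'Hôpital's rule the quotient is (-cos(s))/(14); substituting s = 0 gives -1/14.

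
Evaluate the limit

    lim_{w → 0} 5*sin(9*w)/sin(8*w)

Substitution gives 0/0.
Divide numerator and denominator by w: sin(9w)/w → 9 and sin(8w)/w → 8, so the limit is 5·9/8 = 45/8.

45/8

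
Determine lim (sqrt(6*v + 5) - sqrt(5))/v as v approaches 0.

3*√(5)/5

A 0/0 form; rationalise with √(5 + 6v) + √5. This collapses the numerator to 6v, leaving 6/(√(5 + 6v) + √5) → 6/(2√5) = 3*√(5)/5.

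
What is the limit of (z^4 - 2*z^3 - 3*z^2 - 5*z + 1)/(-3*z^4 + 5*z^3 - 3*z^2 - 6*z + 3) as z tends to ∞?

-1/3

Numerator and denominator both have degree 4.
Dividing every term by z^4, all lower-order terms vanish and the limit is the ratio of leading coefficients, 1/(-3) = -1/3.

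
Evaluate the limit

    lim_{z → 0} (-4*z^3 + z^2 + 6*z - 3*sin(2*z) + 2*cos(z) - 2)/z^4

1/12

Substitution gives 0/0 (the numerator vanishes to order 4).
Expand each term to order z^4: the coefficient of z^4 in -3·sin(2z) is 0 and in 2·cos(z) is 1/12.
Lower-order terms cancel with the polynomial part, so the numerator is (1/12)·z^4 + o(z^4), and the limit is (1/12)/(1) = 1/12.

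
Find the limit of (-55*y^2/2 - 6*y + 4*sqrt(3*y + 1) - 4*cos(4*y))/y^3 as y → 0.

27/4

Substitution gives 0/0; apply L'Hôpital's rule 3 times.
After differentiating numerator and denominator 3 times the quotient is (-256*sin(4*y) + 81/(2*(3*y + 1)^(5/2)))/(6); at y = 0 this is 27/4.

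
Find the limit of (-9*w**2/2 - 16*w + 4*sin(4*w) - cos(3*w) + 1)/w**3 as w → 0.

Substitution gives 0/0; apply L'Hôpital's rule 3 times.
After differentiating numerator and denominator 3 times the quotient is (-27*sin(3*w) - 256*cos(4*w))/(6); at w = 0 this is -128/3.

-128/3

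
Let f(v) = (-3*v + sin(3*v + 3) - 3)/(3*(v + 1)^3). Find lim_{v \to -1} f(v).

Direct substitution gives 0/0.
Apply L'Hôpital: lim (3*cos(3*v + 3) - 3)/(9*(v + 1)^2), still 0/0.
Apply L'Hôpital: lim (-9*sin(3*v + 3))/(18*v + 18), still 0/0.
After 3 applications of L'Hôpital's rule the quotient is (-27*cos(3*v + 3))/(18); substituting v = -1 gives -3/2.

-3/2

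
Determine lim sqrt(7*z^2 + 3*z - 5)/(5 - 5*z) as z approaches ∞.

-√(7)/5

For large |z|, √(7*z^2 + 3*z - 5) ≈ √7·|z| and the denominator ≈ -5z.
Since z → +∞, |z| = z, giving √7/(-5) = -√(7)/5.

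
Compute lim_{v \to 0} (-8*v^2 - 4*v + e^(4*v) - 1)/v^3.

32/3

Direct substitution gives 0/0.
Apply L'Hôpital: lim (-16*v + 4*e^(4*v) - 4)/(3*v^2), still 0/0.
Apply L'Hôpital: lim (16*e^(4*v) - 16)/(6*v), still 0/0.
After 3 applications of L'Hôpital's rule the quotient is (64*e^(4*v))/(6); substituting v = 0 gives 32/3.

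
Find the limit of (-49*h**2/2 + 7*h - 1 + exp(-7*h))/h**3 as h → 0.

-343/6

Direct substitution gives 0/0.
Apply L'Hôpital: lim (-49*h + 7 - 7*e^(-7*h))/(3*h^2), still 0/0.
Apply L'Hôpital: lim (-49 + 49*e^(-7*h))/(6*h), still 0/0.
After 3 applications of L'Hôpital's rule the quotient is (-343*e^(-7*h))/(6); substituting h = 0 gives -343/6.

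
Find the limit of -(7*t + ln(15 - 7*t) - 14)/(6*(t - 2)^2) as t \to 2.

49/12

Direct substitution gives 0/0.
Apply L'Hôpital: lim (7 - 7/(15 - 7*t))/(24 - 12*t), still 0/0.
After 2 applications of L'Hôpital's rule the quotient is (-49/(15 - 7*t)^2)/(-12); substituting t = 2 gives 49/12.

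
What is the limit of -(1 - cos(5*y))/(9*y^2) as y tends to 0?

Substitution gives 0/0.
Use (1 − cos u)/u² → 1/2 with u = 5y: the limit is 5²/(2·(-9)) = -25/18.

-25/18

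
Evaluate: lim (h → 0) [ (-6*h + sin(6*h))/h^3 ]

Direct substitution gives 0/0.
Apply L'Hôpital: lim (6*cos(6*h) - 6)/(3*h^2), still 0/0.
Apply L'Hôpital: lim (-36*sin(6*h))/(6*h), still 0/0.
After 3 applications of L'Hôpital's rule the quotient is (-216*cos(6*h))/(6); substituting h = 0 gives -36.

-36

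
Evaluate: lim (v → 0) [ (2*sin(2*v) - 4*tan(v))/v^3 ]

-4

Substitution gives 0/0 (the numerator vanishes to order 3).
Expand each term to order v^3: the coefficient of v^3 in 2·sin(2v) is -8/3 and in -4·tan(v) is -4/3.
Lower-order terms cancel with the polynomial part, so the numerator is (-4)·v^3 + o(v^3), and the limit is (-4)/(1) = -4.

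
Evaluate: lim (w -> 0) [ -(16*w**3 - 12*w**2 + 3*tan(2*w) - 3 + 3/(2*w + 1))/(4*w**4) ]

-12

Substitution gives 0/0; apply L'Hôpital's rule 4 times.
After differentiating numerator and denominator 4 times the quotient is (1152*tan(2*w)^3/cos(2*w)^2 + 768*tan(2*w)/cos(2*w)^2 + 1152/(2*w + 1)^5)/(-96); at w = 0 this is -12.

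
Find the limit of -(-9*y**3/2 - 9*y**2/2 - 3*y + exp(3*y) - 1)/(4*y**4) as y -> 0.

Direct substitution gives 0/0.
Apply L'Hôpital: lim (-27*y^2/2 - 9*y + 3*e^(3*y) - 3)/(-16*y^3), still 0/0.
Apply L'Hôpital: lim (-27*y + 9*e^(3*y) - 9)/(-48*y^2), still 0/0.
Apply L'Hôpital: lim (27*e^(3*y) - 27)/(-96*y), still 0/0.
After 4 applications of L'Hôpital's rule the quotient is (81*e^(3*y))/(-96); substituting y = 0 gives -27/32.

-27/32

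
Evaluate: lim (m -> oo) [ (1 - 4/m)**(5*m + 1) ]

Let L be the limit and take ln: ln L = lim (5m + 1)·ln(1 - 4/m) = lim (5m + 1)·(-4/m + O(1/m²)) = -20.
Hence L = e^(-20).

e^(-20)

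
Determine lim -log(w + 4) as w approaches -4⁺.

As w → -4⁺, w + 4 → 0⁺ and ln(w + 4) → −∞.
Multiplying by -1 gives ∞.

∞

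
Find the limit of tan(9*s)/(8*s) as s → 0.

Substitution gives 0/0.
Since tan(u)/u → 1 as u → 0, tan(9s)/(9s) → 1 and the limit is 9/8.

9/8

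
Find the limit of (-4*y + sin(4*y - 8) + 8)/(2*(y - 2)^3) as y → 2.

Direct substitution gives 0/0.
Apply L'Hôpital: lim (4*cos(4*y - 8) - 4)/(6*(y - 2)^2), still 0/0.
Apply L'Hôpital: lim (-16*sin(4*y - 8))/(12*y - 24), still 0/0.
After 3 applications of L'Hôpital's rule the quotient is (-64*cos(4*y - 8))/(12); substituting y = 2 gives -16/3.

-16/3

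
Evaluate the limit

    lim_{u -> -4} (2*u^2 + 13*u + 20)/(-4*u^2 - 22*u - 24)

-3/10

Direct substitution gives 0/0, so factor. Both numerator and denominator have (u + 4) as a factor.
After cancelling, the expression reduces to (2*u + 5)/(-4*u - 6).
Substituting u = -4 gives -3/10.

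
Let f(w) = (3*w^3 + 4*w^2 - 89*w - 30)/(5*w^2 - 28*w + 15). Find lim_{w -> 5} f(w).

8

Since w = 5 makes numerator and denominator zero, (w - 5) divides both.
Cancelling it gives (3*w^2 + 19*w + 6)/(5*w - 3); now plug in w = 5 to get 8.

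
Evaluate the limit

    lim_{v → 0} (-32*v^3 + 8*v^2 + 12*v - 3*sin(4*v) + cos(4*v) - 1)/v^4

32/3

Substitution gives 0/0; apply L'Hôpital's rule 4 times.
After differentiating numerator and denominator 4 times the quotient is (-768*sin(4*v) + 256*cos(4*v))/(24); at v = 0 this is 32/3.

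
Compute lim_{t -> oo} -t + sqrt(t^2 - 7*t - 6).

This has the form ∞ − ∞. Multiply and divide by the conjugate √(t^2 - 7*t - 6) + t.
That gives (-7t - 6) / (√(t^2 - 7*t - 6) + t).
Divide numerator and denominator by t: the limit is -7/(2·1) = -7/2.

-7/2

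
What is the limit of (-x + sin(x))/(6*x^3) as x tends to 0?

-1/36

Direct substitution gives 0/0.
Apply L'Hôpital: lim (cos(x) - 1)/(18*x^2), still 0/0.
Apply L'Hôpital: lim (-sin(x))/(36*x), still 0/0.
After 3 applications of L'Hôpital's rule the quotient is (-cos(x))/(36); substituting x = 0 gives -1/36.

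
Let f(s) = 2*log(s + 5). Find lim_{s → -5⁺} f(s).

-∞

As s → -5⁺, s + 5 → 0⁺ and ln(s + 5) → −∞.
Multiplying by 2 gives -∞.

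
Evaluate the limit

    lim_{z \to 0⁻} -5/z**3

∞

As z → 0⁻, (z) → 0⁻, so (z)^3 → 0⁻ and -5/(z)^3 → ∞.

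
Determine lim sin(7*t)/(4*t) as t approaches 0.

Substitution gives 0/0.
Write it as (7/4)·sin(7t)/(7t); since sin(u)/u → 1, the limit is 7/4.

7/4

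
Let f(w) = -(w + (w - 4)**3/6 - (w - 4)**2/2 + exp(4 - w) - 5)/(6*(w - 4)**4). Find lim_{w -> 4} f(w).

Direct substitution gives 0/0.
Apply L'Hôpital: lim (-w + (w - 4)^2/2 - e^(4 - w) + 5)/(-24*(w - 4)^3), still 0/0.
Apply L'Hôpital: lim (w + e^(4 - w) - 5)/(-72*(w - 4)^2), still 0/0.
Apply L'Hôpital: lim (1 - e^(4 - w))/(576 - 144*w), still 0/0.
After 4 applications of L'Hôpital's rule the quotient is (e^(4 - w))/(-144); substituting w = 4 gives -1/144.

-1/144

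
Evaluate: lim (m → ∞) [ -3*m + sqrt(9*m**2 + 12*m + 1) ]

An ∞ − ∞ form. Rationalising with the conjugate, the difference becomes (12m + 1) / (√(9*m^2 + 12*m + 1) + 3m).
For large m the denominator behaves like 2·3m, so the quotient tends to 12/6 = 2.

2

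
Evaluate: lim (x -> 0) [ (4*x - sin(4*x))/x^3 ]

Direct substitution gives 0/0.
Apply L'Hôpital: lim (4 - 4*cos(4*x))/(3*x^2), still 0/0.
Apply L'Hôpital: lim (16*sin(4*x))/(6*x), still 0/0.
After 3 applications of L'Hôpital's rule the quotient is (64*cos(4*x))/(6); substituting x = 0 gives 32/3.

32/3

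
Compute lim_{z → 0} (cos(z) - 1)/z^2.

Direct substitution gives 0/0.
Apply L'Hôpital: lim (-sin(z))/(2*z), still 0/0.
After 2 applications of L'Hôpital's rule the quotient is (-cos(z))/(2); substituting z = 0 gives -1/2.

-1/2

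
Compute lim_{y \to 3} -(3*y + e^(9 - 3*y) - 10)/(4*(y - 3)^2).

Direct substitution gives 0/0.
Apply L'Hôpital: lim (3 - 3*e^(9 - 3*y))/(24 - 8*y), still 0/0.
After 2 applications of L'Hôpital's rule the quotient is (9*e^(9 - 3*y))/(-8); substituting y = 3 gives -9/8.

-9/8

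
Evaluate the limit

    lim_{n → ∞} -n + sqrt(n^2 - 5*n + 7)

-5/2

This has the form ∞ − ∞. Multiply and divide by the conjugate √(n^2 - 5*n + 7) + n.
That gives (-5n + 7) / (√(n^2 - 5*n + 7) + n).
Divide numerator and denominator by n: the limit is -5/(2·1) = -5/2.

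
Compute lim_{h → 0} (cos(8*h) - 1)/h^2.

-32

Direct substitution gives 0/0.
Apply L'Hôpital: lim (-8*sin(8*h))/(2*h), still 0/0.
After 2 applications of L'Hôpital's rule the quotient is (-64*cos(8*h))/(2); substituting h = 0 gives -32.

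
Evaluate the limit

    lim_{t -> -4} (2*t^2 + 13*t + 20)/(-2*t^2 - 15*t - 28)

Direct substitution gives 0/0, so factor. Both numerator and denominator have (t + 4) as a factor.
After cancelling, the expression reduces to (2*t + 5)/(-2*t - 7).
Substituting t = -4 gives -3.

-3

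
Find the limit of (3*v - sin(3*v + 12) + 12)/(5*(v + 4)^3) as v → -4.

Direct substitution gives 0/0.
Apply L'Hôpital: lim (3 - 3*cos(3*v + 12))/(15*(v + 4)^2), still 0/0.
Apply L'Hôpital: lim (9*sin(3*v + 12))/(30*v + 120), still 0/0.
After 3 applications of L'Hôpital's rule the quotient is (27*cos(3*v + 12))/(30); substituting v = -4 gives 9/10.

9/10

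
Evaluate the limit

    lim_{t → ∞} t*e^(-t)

0

Write as t^1/e^{1t}, an ∞/∞ form.
Exponential growth dominates any polynomial, so repeated L'Hôpital (or the standard result) gives 0.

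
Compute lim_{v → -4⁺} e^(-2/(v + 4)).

As v → -4⁺, -2/(v + 4) → −∞, so e^(-2/(v + 4)) → 0.

0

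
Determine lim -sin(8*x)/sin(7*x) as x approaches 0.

Substitution gives 0/0.
Divide numerator and denominator by x: sin(8x)/x → 8 and sin(7x)/x → 7, so the limit is -1·8/7 = -8/7.

-8/7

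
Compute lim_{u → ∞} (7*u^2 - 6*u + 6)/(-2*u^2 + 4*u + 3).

-7/2

Numerator and denominator both have degree 2.
Dividing every term by u^2, all lower-order terms vanish and the limit is the ratio of leading coefficients, 7/(-2) = -7/2.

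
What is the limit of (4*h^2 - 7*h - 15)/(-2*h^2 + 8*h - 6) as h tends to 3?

Since h = 3 makes numerator and denominator zero, (h - 3) divides both.
Cancelling it gives (4*h + 5)/(2 - 2*h); now plug in h = 3 to get -17/4.

-17/4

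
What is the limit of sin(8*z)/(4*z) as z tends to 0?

2

Substitution gives 0/0.
Write it as (8/4)·sin(8z)/(8z); since sin(u)/u → 1, the limit is 2.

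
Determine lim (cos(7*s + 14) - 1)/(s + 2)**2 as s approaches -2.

-49/2

Direct substitution gives 0/0.
Apply L'Hôpital: lim (-7*sin(7*s + 14))/(2*s + 4), still 0/0.
After 2 applications of L'Hôpital's rule the quotient is (-49*cos(7*s + 14))/(2); substituting s = -2 gives -49/2.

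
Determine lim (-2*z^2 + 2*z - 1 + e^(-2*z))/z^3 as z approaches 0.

Direct substitution gives 0/0.
Apply L'Hôpital: lim (-4*z + 2 - 2*e^(-2*z))/(3*z^2), still 0/0.
Apply L'Hôpital: lim (-4 + 4*e^(-2*z))/(6*z), still 0/0.
After 3 applications of L'Hôpital's rule the quotient is (-8*e^(-2*z))/(6); substituting z = 0 gives -4/3.

-4/3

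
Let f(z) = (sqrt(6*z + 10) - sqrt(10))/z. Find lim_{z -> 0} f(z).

A 0/0 form; rationalise with √(10 + 6z) + √10. This collapses the numerator to 6z, leaving 6/(√(10 + 6z) + √10) → 6/(2√10) = 3*√(10)/10.

3*√(10)/10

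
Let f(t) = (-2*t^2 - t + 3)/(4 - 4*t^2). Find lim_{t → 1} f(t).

5/8

At t = 1 both the top and bottom vanish — a removable singularity. Factoring out (t - 1) from each leaves (-2*t - 3)/(-4*t - 4), which at t = 1 equals 5/8.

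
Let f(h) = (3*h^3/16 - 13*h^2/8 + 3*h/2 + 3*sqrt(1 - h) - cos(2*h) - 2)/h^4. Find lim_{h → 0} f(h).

Substitution gives 0/0; apply L'Hôpital's rule 4 times.
After differentiating numerator and denominator 4 times the quotient is (-16*cos(2*h) - 45/(16*(1 - h)^(7/2)))/(24); at h = 0 this is -301/384.

-301/384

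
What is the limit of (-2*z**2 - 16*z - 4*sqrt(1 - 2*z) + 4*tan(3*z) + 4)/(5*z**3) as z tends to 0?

38/5

Substitution gives 0/0; apply L'Hôpital's rule 3 times.
After differentiating numerator and denominator 3 times the quotient is (648*tan(3*z)^2/cos(3*z)^2 + 216/cos(3*z)^2 + 12/(1 - 2*z)^(5/2))/(30); at z = 0 this is 38/5.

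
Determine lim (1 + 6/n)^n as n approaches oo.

The base → 1 and the exponent → ∞: a 1^∞ form.
Take logarithms: (n)·ln(1 + 6/n). Since ln(1+u) ~ u for small u, this behaves like (n)·(6/n) → 6.
So the limit is e^(6).

e^(6)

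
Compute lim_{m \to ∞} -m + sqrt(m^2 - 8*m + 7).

This has the form ∞ − ∞. Multiply and divide by the conjugate √(m^2 - 8*m + 7) + m.
That gives (-8m + 7) / (√(m^2 - 8*m + 7) + m).
Divide numerator and denominator by m: the limit is -8/(2·1) = -4.

-4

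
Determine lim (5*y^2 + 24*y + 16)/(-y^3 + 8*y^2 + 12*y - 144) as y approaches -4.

4/25

At y = -4 both the top and bottom vanish — a removable singularity. Factoring out (y + 4) from each leaves (5*y + 4)/(-y^2 + 12*y - 36), which at y = -4 equals 4/25.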